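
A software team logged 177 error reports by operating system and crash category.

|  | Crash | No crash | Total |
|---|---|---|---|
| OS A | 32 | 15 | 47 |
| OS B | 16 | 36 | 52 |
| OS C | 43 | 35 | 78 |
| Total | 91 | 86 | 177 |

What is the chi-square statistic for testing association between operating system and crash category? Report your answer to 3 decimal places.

14.532

Grand total N = 177.
Expected counts (row total × column total / N):
  OS A, Crash: 47×91/177 = 24.1638
  OS A, No crash: 47×86/177 = 22.8362
  OS B, Crash: 52×91/177 = 26.7345
  OS B, No crash: 52×86/177 = 25.2655
  OS C, Crash: 78×91/177 = 40.1017
  OS C, No crash: 78×86/177 = 37.8983
Contributions (O − E)²/E:
  (32 − 24.1638)²/24.1638 = 2.5412
  (15 − 22.8362)²/22.8362 = 2.6890
  (16 − 26.7345)²/26.7345 = 4.3101
  (36 − 25.2655)²/25.2655 = 4.5607
  (43 − 40.1017)²/40.1017 = 0.2095
  (35 − 37.8983)²/37.8983 = 0.2216
χ² = 2.5412 + 2.6890 + 4.3101 + 4.5607 + 0.2095 + 0.2216 = 14.532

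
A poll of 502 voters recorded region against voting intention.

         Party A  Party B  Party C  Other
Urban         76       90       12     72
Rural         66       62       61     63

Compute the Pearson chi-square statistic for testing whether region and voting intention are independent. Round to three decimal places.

39.345

Row totals: 250, 252. Column totals: 142, 152, 73, 135. Grand total N = 502.
Expected counts (row total × column total / N):
  Urban, Party A: 250×142/502 = 70.7171
  Urban, Party B: 250×152/502 = 75.6972
  Urban, Party C: 250×73/502 = 36.3546
  Urban, Other: 250×135/502 = 67.2311
  Rural, Party A: 252×142/502 = 71.2829
  Rural, Party B: 252×152/502 = 76.3028
  Rural, Party C: 252×73/502 = 36.6454
  Rural, Other: 252×135/502 = 67.7689
Contributions (O − E)²/E:
  (76 − 70.7171)²/70.7171 = 0.3947
  (90 − 75.6972)²/75.6972 = 2.7025
  (12 − 36.3546)²/36.3546 = 16.3156
  (72 − 67.2311)²/67.2311 = 0.3383
  (66 − 71.2829)²/71.2829 = 0.3915
  (62 − 76.3028)²/76.3028 = 2.6810
  (61 − 36.6454)²/36.6454 = 16.1861
  (63 − 67.7689)²/67.7689 = 0.3356
χ² = 0.3947 + 2.7025 + 16.3156 + 0.3383 + 0.3915 + 2.6810 + 16.1861 + 0.3356 = 39.345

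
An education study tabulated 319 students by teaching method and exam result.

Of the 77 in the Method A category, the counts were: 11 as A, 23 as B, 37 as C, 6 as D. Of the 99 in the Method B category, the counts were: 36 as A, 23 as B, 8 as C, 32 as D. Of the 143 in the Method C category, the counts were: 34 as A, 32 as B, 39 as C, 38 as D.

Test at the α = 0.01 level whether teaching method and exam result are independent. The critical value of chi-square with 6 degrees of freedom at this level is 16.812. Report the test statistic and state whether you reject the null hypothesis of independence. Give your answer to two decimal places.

Row totals: 77, 99, 143. Column totals: 81, 78, 84, 76. Grand total N = 319.
Expected counts (row total × column total / N):
  Method A, A: 77×81/319 = 19.552
  Method A, B: 77×78/319 = 18.828
  Method A, C: 77×84/319 = 20.276
  Method A, D: 77×76/319 = 18.345
  Method B, A: 99×81/319 = 25.138
  Method B, B: 99×78/319 = 24.207
  Method B, C: 99×84/319 = 26.069
  Method B, D: 99×76/319 = 23.586
  Method C, A: 143×81/319 = 36.310
  Method C, B: 143×78/319 = 34.966
  Method C, C: 143×84/319 = 37.655
  Method C, D: 143×76/319 = 34.069
Contributions (O − E)²/E:
  (11 − 19.552)²/19.552 = 3.7406
  (23 − 18.828)²/18.828 = 0.9245
  (37 − 20.276)²/20.276 = 13.7942
  (6 − 18.345)²/18.345 = 8.3074
  (36 − 25.138)²/25.138 = 4.6934
  (23 − 24.207)²/24.207 = 0.0602
  (8 − 26.069)²/26.069 = 12.5240
  (32 − 23.586)²/23.586 = 3.0016
  (34 − 36.310)²/36.310 = 0.1470
  (32 − 34.966)²/34.966 = 0.2516
  (39 − 37.655)²/37.655 = 0.0480
  (38 − 34.069)²/34.069 = 0.4536
χ² = 3.7406 + 0.9245 + 13.7942 + 8.3074 + 4.6934 + 0.0602 + 12.5240 + 3.0016 + 0.1470 + 0.2516 + 0.0480 + 0.4536 = 47.95
df = (3−1)(4−1) = 6. Since 47.95 > 16.812, reject the null hypothesis of independence at α = 0.01.

47.95; reject H₀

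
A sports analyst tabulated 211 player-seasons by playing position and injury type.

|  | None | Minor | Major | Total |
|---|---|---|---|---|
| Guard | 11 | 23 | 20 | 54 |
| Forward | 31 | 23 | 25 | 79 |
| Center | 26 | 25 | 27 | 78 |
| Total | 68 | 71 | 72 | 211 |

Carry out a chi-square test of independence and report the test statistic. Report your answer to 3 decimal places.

Grand total N = 211.
Expected counts (row total × column total / N):
  Guard, None: 54×68/211 = 17.4028
  Guard, Minor: 54×71/211 = 18.1706
  Guard, Major: 54×72/211 = 18.4265
  Forward, None: 79×68/211 = 25.4597
  Forward, Minor: 79×71/211 = 26.5829
  Forward, Major: 79×72/211 = 26.9573
  Center, None: 78×68/211 = 25.1374
  Center, Minor: 78×71/211 = 26.2464
  Center, Major: 78×72/211 = 26.6161
Contributions (O − E)²/E:
  (11 − 17.4028)²/17.4028 = 2.3557
  (23 − 18.1706)²/18.1706 = 1.2836
  (20 − 18.4265)²/18.4265 = 0.1344
  (31 − 25.4597)²/25.4597 = 1.2056
  (23 − 26.5829)²/26.5829 = 0.4829
  (25 − 26.9573)²/26.9573 = 0.1421
  (26 − 25.1374)²/25.1374 = 0.0296
  (25 − 26.2464)²/26.2464 = 0.0592
  (27 − 26.6161)²/26.6161 = 0.0055
χ² = 2.3557 + 1.2836 + 0.1344 + 1.2056 + 0.4829 + 0.1421 + 0.0296 + 0.0592 + 0.0055 = 5.699

5.699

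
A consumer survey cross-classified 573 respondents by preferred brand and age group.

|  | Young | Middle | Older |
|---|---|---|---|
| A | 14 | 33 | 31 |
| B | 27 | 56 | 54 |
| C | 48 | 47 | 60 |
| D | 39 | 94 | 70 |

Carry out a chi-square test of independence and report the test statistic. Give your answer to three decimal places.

Row totals: 78, 137, 155, 203. Column totals: 128, 230, 215. Grand total N = 573.
Expected counts (row total × column total / N):
  A, Young: 78×128/573 = 17.4241
  A, Middle: 78×230/573 = 31.3089
  A, Older: 78×215/573 = 29.2670
  B, Young: 137×128/573 = 30.6038
  B, Middle: 137×230/573 = 54.9913
  B, Older: 137×215/573 = 51.4049
  C, Young: 155×128/573 = 34.6248
  C, Middle: 155×230/573 = 62.2164
  C, Older: 155×215/573 = 58.1588
  D, Young: 203×128/573 = 45.3473
  D, Middle: 203×230/573 = 81.4834
  D, Older: 203×215/573 = 76.1693
Contributions (O − E)²/E:
  (14 − 17.4241)²/17.4241 = 0.6729
  (33 − 31.3089)²/31.3089 = 0.0913
  (31 − 29.2670)²/29.2670 = 0.1026
  (27 − 30.6038)²/30.6038 = 0.4244
  (56 − 54.9913)²/54.9913 = 0.0185
  (54 − 51.4049)²/51.4049 = 0.1310
  (48 − 34.6248)²/34.6248 = 5.1667
  (47 − 62.2164)²/62.2164 = 3.7215
  (60 − 58.1588)²/58.1588 = 0.0583
  (39 − 45.3473)²/45.3473 = 0.8884
  (94 − 81.4834)²/81.4834 = 1.9227
  (70 − 76.1693)²/76.1693 = 0.4997
χ² = 0.6729 + 0.0913 + 0.1026 + 0.4244 + 0.0185 + 0.1310 + 5.1667 + 3.7215 + 0.0583 + 0.8884 + 1.9227 + 0.4997 = 13.698

13.698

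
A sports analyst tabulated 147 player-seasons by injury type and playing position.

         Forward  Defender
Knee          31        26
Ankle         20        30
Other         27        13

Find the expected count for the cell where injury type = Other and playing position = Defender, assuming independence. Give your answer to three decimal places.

Row total (Other) = 40; column total (Defender) = 69; grand total N = 147.
Expected count = (row total × column total) / N = 40 × 69 / 147 = 18.776.

18.776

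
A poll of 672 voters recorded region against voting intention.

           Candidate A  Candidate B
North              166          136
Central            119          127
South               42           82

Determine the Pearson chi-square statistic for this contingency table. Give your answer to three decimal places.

Row totals: 302, 246, 124. Column totals: 327, 345. Grand total N = 672.
Expected counts (row total × column total / N):
  North, Candidate A: 302×327/672 = 146.9554
  North, Candidate B: 302×345/672 = 155.0446
  Central, Candidate A: 246×327/672 = 119.7054
  Central, Candidate B: 246×345/672 = 126.2946
  South, Candidate A: 124×327/672 = 60.3393
  South, Candidate B: 124×345/672 = 63.6607
Contributions (O − E)²/E:
  (166 − 146.9554)²/146.9554 = 2.4681
  (136 − 155.0446)²/155.0446 = 2.3393
  (119 − 119.7054)²/119.7054 = 0.0042
  (127 − 126.2946)²/126.2946 = 0.0039
  (42 − 60.3393)²/60.3393 = 5.5740
  (82 − 63.6607)²/63.6607 = 5.2832
χ² = 2.4681 + 2.3393 + 0.0042 + 0.0039 + 5.5740 + 5.2832 = 15.673

15.673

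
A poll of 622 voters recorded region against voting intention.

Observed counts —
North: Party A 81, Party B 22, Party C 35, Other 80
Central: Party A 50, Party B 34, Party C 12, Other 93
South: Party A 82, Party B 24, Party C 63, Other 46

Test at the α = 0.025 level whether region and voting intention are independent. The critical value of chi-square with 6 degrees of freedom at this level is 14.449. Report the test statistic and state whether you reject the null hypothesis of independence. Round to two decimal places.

Row totals: 218, 189, 215. Column totals: 213, 80, 110, 219. Grand total N = 622.
Expected counts (row total × column total / N):
  North, Party A: 218×213/622 = 74.653
  North, Party B: 218×80/622 = 28.039
  North, Party C: 218×110/622 = 38.553
  North, Other: 218×219/622 = 76.756
  Central, Party A: 189×213/622 = 64.722
  Central, Party B: 189×80/622 = 24.309
  Central, Party C: 189×110/622 = 33.424
  Central, Other: 189×219/622 = 66.545
  South, Party A: 215×213/622 = 73.625
  South, Party B: 215×80/622 = 27.653
  South, Party C: 215×110/622 = 38.023
  South, Other: 215×219/622 = 75.699
Contributions (O − E)²/E:
  (81 − 74.653)²/74.653 = 0.5396
  (22 − 28.039)²/28.039 = 1.3007
  (35 − 38.553)²/38.553 = 0.3274
  (80 − 76.756)²/76.756 = 0.1371
  (50 − 64.722)²/64.722 = 3.3487
  (34 − 24.309)²/24.309 = 3.8634
  (12 − 33.424)²/33.424 = 13.7323
  (93 − 66.545)²/66.545 = 10.5172
  (82 − 73.625)²/73.625 = 0.9527
  (24 − 27.653)²/27.653 = 0.4826
  (63 − 38.023)²/38.023 = 16.4072
  (46 − 75.699)²/75.699 = 11.6518
χ² = 0.5396 + 1.3007 + 0.3274 + 0.1371 + 3.3487 + 3.8634 + 13.7323 + 10.5172 + 0.9527 + 0.4826 + 16.4072 + 11.6518 = 63.26
df = (3−1)(4−1) = 6. Since 63.26 > 14.449, reject the null hypothesis of independence at α = 0.025.

63.26; reject H₀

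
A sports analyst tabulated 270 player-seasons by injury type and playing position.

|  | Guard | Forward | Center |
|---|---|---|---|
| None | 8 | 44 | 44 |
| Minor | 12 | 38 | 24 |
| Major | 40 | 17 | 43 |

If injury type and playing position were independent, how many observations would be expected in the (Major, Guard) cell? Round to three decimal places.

22.222

Row total (Major) = 100; column total (Guard) = 60; grand total N = 270.
Expected count = (row total × column total) / N = 100 × 60 / 270 = 22.222.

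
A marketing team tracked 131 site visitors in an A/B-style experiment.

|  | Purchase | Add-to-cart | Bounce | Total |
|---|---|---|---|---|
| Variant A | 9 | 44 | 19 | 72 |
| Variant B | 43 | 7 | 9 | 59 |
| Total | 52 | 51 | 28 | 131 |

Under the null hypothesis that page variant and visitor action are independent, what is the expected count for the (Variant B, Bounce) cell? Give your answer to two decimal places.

Row total (Variant B) = 59; column total (Bounce) = 28; grand total N = 131.
Expected count = (row total × column total) / N = 59 × 28 / 131 = 12.61.

12.61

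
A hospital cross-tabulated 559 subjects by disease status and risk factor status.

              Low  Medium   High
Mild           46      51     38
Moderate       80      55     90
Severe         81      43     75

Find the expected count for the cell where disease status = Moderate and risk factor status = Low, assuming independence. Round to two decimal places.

83.32

Row total (Moderate) = 225; column total (Low) = 207; grand total N = 559.
Expected count = (row total × column total) / N = 225 × 207 / 559 = 83.32.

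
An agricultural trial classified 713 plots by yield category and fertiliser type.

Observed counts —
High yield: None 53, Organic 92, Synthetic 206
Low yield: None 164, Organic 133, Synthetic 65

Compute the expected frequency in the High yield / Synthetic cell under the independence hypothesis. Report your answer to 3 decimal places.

133.410

Row total (High yield) = 351; column total (Synthetic) = 271; grand total N = 713.
Expected count = (row total × column total) / N = 351 × 271 / 713 = 133.410.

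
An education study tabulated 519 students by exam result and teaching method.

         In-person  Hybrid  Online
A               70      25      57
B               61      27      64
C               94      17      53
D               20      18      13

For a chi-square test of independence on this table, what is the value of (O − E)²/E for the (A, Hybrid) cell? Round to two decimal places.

0.01

Row total (A) = 152; column total (Hybrid) = 87; N = 519.
Expected count E = 152 × 87 / 519 = 25.480.
Contribution = (O − E)²/E = (25 − 25.480)² / 25.480 = 0.01.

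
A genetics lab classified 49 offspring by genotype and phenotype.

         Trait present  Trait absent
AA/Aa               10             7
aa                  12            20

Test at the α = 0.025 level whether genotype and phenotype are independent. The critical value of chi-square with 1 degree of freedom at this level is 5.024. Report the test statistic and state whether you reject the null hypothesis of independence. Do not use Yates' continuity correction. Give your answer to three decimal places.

2.040; fail to reject H₀

Row totals: 17, 32. Column totals: 22, 27. Grand total N = 49.
Expected counts (row total × column total / N):
  AA/Aa, Trait present: 17×22/49 = 7.6327
  AA/Aa, Trait absent: 17×27/49 = 9.3673
  aa, Trait present: 32×22/49 = 14.3673
  aa, Trait absent: 32×27/49 = 17.6327
Contributions (O − E)²/E:
  (10 − 7.6327)²/7.6327 = 0.7342
  (7 − 9.3673)²/9.3673 = 0.5983
  (12 − 14.3673)²/14.3673 = 0.3901
  (20 − 17.6327)²/17.6327 = 0.3178
χ² = 0.7342 + 0.5983 + 0.3901 + 0.3178 = 2.040
df = (2−1)(2−1) = 1. Since 2.040 < 5.024, fail to reject the null hypothesis of independence at α = 0.025.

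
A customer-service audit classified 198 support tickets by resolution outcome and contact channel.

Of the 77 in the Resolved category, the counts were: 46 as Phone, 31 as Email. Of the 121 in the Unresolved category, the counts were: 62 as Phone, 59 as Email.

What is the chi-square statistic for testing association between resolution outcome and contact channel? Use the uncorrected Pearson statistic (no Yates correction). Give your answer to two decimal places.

Row totals: 77, 121. Column totals: 108, 90. Grand total N = 198.
Expected counts (row total × column total / N):
  Resolved, Phone: 77×108/198 = 42.000
  Resolved, Email: 77×90/198 = 35.000
  Unresolved, Phone: 121×108/198 = 66.000
  Unresolved, Email: 121×90/198 = 55.000
Contributions (O − E)²/E:
  (46 − 42.000)²/42.000 = 0.3810
  (31 − 35.000)²/35.000 = 0.4571
  (62 − 66.000)²/66.000 = 0.2424
  (59 − 55.000)²/55.000 = 0.2909
χ² = 0.3810 + 0.4571 + 0.2424 + 0.2909 = 1.37

1.37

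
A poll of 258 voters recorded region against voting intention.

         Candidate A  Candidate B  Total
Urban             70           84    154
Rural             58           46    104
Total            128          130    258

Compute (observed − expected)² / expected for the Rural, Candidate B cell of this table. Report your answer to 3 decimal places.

Row total (Rural) = 104; column total (Candidate B) = 130; N = 258.
Expected count E = 104 × 130 / 258 = 52.4031.
Contribution = (O − E)²/E = (46 − 52.4031)² / 52.4031 = 0.782.

0.782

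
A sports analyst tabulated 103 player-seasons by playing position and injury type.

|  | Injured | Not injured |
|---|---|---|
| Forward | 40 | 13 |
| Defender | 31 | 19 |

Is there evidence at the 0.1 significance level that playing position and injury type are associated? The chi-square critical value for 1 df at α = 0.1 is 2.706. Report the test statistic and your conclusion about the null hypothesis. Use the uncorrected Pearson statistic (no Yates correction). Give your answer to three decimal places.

2.180; fail to reject H₀

Row totals: 53, 50. Column totals: 71, 32. Grand total N = 103.
Expected counts (row total × column total / N):
  Forward, Injured: 53×71/103 = 36.5340
  Forward, Not injured: 53×32/103 = 16.4660
  Defender, Injured: 50×71/103 = 34.4660
  Defender, Not injured: 50×32/103 = 15.5340
Contributions (O − E)²/E:
  (40 − 36.5340)²/36.5340 = 0.3288
  (13 − 16.4660)²/16.4660 = 0.7296
  (31 − 34.4660)²/34.4660 = 0.3486
  (19 − 15.5340)²/15.5340 = 0.7733
χ² = 0.3288 + 0.7296 + 0.3486 + 0.7733 = 2.180
df = (2−1)(2−1) = 1. Since 2.180 < 2.706, fail to reject the null hypothesis of independence at α = 0.1.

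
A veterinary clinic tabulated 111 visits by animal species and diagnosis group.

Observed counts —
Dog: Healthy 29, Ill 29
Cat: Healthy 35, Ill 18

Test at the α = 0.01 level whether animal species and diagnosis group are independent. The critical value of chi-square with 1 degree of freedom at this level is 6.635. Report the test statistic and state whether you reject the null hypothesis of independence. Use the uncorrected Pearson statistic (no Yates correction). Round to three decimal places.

Row totals: 58, 53. Column totals: 64, 47. Grand total N = 111.
Expected counts (row total × column total / N):
  Dog, Healthy: 58×64/111 = 33.4414
  Dog, Ill: 58×47/111 = 24.5586
  Cat, Healthy: 53×64/111 = 30.5586
  Cat, Ill: 53×47/111 = 22.4414
Contributions (O − E)²/E:
  (29 − 33.4414)²/33.4414 = 0.5899
  (29 − 24.5586)²/24.5586 = 0.8032
  (35 − 30.5586)²/30.5586 = 0.6455
  (18 − 22.4414)²/22.4414 = 0.8790
χ² = 0.5899 + 0.8032 + 0.6455 + 0.8790 = 2.918
df = (2−1)(2−1) = 1. Since 2.918 < 6.635, fail to reject the null hypothesis of independence at α = 0.01.

2.918; fail to reject H₀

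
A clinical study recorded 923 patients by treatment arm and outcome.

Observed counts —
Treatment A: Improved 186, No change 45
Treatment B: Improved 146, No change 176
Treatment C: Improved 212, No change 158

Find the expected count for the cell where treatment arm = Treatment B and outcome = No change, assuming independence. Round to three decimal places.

Row total (Treatment B) = 322; column total (No change) = 379; grand total N = 923.
Expected count = (row total × column total) / N = 322 × 379 / 923 = 132.219.

132.219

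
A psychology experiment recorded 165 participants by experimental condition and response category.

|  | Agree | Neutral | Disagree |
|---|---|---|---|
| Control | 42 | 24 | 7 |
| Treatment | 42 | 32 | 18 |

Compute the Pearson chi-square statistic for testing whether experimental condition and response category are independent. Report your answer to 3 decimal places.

Row totals: 73, 92. Column totals: 84, 56, 25. Grand total N = 165.
Expected counts (row total × column total / N):
  Control, Agree: 73×84/165 = 37.1636
  Control, Neutral: 73×56/165 = 24.7758
  Control, Disagree: 73×25/165 = 11.0606
  Treatment, Agree: 92×84/165 = 46.8364
  Treatment, Neutral: 92×56/165 = 31.2242
  Treatment, Disagree: 92×25/165 = 13.9394
Contributions (O − E)²/E:
  (42 − 37.1636)²/37.1636 = 0.6294
  (24 − 24.7758)²/24.7758 = 0.0243
  (7 − 11.0606)²/11.0606 = 1.4907
  (42 − 46.8364)²/46.8364 = 0.4994
  (32 − 31.2242)²/31.2242 = 0.0193
  (18 − 13.9394)²/13.9394 = 1.1829
χ² = 0.6294 + 0.0243 + 1.4907 + 0.4994 + 0.0193 + 1.1829 = 3.846

3.846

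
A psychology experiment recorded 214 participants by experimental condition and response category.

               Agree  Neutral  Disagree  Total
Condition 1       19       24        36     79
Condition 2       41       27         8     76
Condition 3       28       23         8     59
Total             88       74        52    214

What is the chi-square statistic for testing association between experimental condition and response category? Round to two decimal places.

Grand total N = 214.
Expected counts (row total × column total / N):
  Condition 1, Agree: 79×88/214 = 32.486
  Condition 1, Neutral: 79×74/214 = 27.318
  Condition 1, Disagree: 79×52/214 = 19.196
  Condition 2, Agree: 76×88/214 = 31.252
  Condition 2, Neutral: 76×74/214 = 26.280
  Condition 2, Disagree: 76×52/214 = 18.467
  Condition 3, Agree: 59×88/214 = 24.262
  Condition 3, Neutral: 59×74/214 = 20.402
  Condition 3, Disagree: 59×52/214 = 14.336
Contributions (O − E)²/E:
  (19 − 32.486)²/32.486 = 5.5985
  (24 − 27.318)²/27.318 = 0.4030
  (36 − 19.196)²/19.196 = 14.7101
  (41 − 31.252)²/31.252 = 3.0406
  (27 − 26.280)²/26.280 = 0.0197
  (8 − 18.467)²/18.467 = 5.9326
  (28 − 24.262)²/24.262 = 0.5759
  (23 − 20.402)²/20.402 = 0.3308
  (8 − 14.336)²/14.336 = 2.8003
χ² = 5.5985 + 0.4030 + 14.7101 + 3.0406 + 0.0197 + 5.9326 + 0.5759 + 0.3308 + 2.8003 = 33.41

33.41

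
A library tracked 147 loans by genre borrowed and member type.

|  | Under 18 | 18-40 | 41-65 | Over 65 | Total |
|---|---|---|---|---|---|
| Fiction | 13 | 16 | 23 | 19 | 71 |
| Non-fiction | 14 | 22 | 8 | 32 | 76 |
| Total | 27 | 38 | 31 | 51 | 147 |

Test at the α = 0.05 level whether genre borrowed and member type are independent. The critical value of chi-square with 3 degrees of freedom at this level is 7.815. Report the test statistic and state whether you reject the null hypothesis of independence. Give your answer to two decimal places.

Grand total N = 147.
Expected counts (row total × column total / N):
  Fiction, Under 18: 71×27/147 = 13.041
  Fiction, 18-40: 71×38/147 = 18.354
  Fiction, 41-65: 71×31/147 = 14.973
  Fiction, Over 65: 71×51/147 = 24.633
  Non-fiction, Under 18: 76×27/147 = 13.959
  Non-fiction, 18-40: 76×38/147 = 19.646
  Non-fiction, 41-65: 76×31/147 = 16.027
  Non-fiction, Over 65: 76×51/147 = 26.367
Contributions (O − E)²/E:
  (13 − 13.041)²/13.041 = 0.0001
  (16 − 18.354)²/18.354 = 0.3019
  (23 − 14.973)²/14.973 = 4.3033
  (19 − 24.633)²/24.633 = 1.2881
  (14 − 13.959)²/13.959 = 0.0001
  (22 − 19.646)²/19.646 = 0.2821
  (8 − 16.027)²/16.027 = 4.0203
  (32 − 26.367)²/26.367 = 1.2034
χ² = 0.0001 + 0.3019 + 4.3033 + 1.2881 + 0.0001 + 0.2821 + 4.0203 + 1.2034 = 11.40
df = (2−1)(4−1) = 3. Since 11.40 > 7.815, reject the null hypothesis of independence at α = 0.05.

11.40; reject H₀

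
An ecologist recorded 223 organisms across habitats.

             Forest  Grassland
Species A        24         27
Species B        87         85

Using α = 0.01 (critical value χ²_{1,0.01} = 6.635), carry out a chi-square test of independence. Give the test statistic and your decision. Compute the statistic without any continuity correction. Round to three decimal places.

Row totals: 51, 172. Column totals: 111, 112. Grand total N = 223.
Expected counts (row total × column total / N):
  Species A, Forest: 51×111/223 = 25.3857
  Species A, Grassland: 51×112/223 = 25.6143
  Species B, Forest: 172×111/223 = 85.6143
  Species B, Grassland: 172×112/223 = 86.3857
Contributions (O − E)²/E:
  (24 − 25.3857)²/25.3857 = 0.0756
  (27 − 25.6143)²/25.6143 = 0.0750
  (87 − 85.6143)²/85.6143 = 0.0224
  (85 − 86.3857)²/86.3857 = 0.0222
χ² = 0.0756 + 0.0750 + 0.0224 + 0.0222 = 0.195
df = (2−1)(2−1) = 1. Since 0.195 < 6.635, fail to reject the null hypothesis of independence at α = 0.01.

0.195; fail to reject H₀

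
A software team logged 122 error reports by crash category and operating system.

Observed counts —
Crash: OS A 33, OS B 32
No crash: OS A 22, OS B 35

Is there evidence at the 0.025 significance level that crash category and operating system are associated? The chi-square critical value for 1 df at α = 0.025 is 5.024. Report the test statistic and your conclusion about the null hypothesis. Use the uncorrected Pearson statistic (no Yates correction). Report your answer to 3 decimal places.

1.818; fail to reject H₀

Row totals: 65, 57. Column totals: 55, 67. Grand total N = 122.
Expected counts (row total × column total / N):
  Crash, OS A: 65×55/122 = 29.3033
  Crash, OS B: 65×67/122 = 35.6967
  No crash, OS A: 57×55/122 = 25.6967
  No crash, OS B: 57×67/122 = 31.3033
Contributions (O − E)²/E:
  (33 − 29.3033)²/29.3033 = 0.4663
  (32 − 35.6967)²/35.6967 = 0.3828
  (22 − 25.6967)²/25.6967 = 0.5318
  (35 − 31.3033)²/31.3033 = 0.4366
χ² = 0.4663 + 0.3828 + 0.5318 + 0.4366 = 1.818
df = (2−1)(2−1) = 1. Since 1.818 < 5.024, fail to reject the null hypothesis of independence at α = 0.025.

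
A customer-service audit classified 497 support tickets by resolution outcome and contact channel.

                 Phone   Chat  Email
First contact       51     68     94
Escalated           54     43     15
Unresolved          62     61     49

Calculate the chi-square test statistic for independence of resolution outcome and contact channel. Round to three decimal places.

Row totals: 213, 112, 172. Column totals: 167, 172, 158. Grand total N = 497.
Expected counts (row total × column total / N):
  First contact, Phone: 213×167/497 = 71.5714
  First contact, Chat: 213×172/497 = 73.7143
  First contact, Email: 213×158/497 = 67.7143
  Escalated, Phone: 112×167/497 = 37.6338
  Escalated, Chat: 112×172/497 = 38.7606
  Escalated, Email: 112×158/497 = 35.6056
  Unresolved, Phone: 172×167/497 = 57.7948
  Unresolved, Chat: 172×172/497 = 59.5252
  Unresolved, Email: 172×158/497 = 54.6801
Contributions (O − E)²/E:
  (51 − 71.5714)²/71.5714 = 5.9127
  (68 − 73.7143)²/73.7143 = 0.4430
  (94 − 67.7143)²/67.7143 = 10.2037
  (54 − 37.6338)²/37.6338 = 7.1173
  (43 − 38.7606)²/38.7606 = 0.4637
  (15 − 35.6056)²/35.6056 = 11.9248
  (62 − 57.7948)²/57.7948 = 0.3060
  (61 − 59.5252)²/59.5252 = 0.0365
  (49 − 54.6801)²/54.6801 = 0.5900
χ² = 5.9127 + 0.4430 + 10.2037 + 7.1173 + 0.4637 + 11.9248 + 0.3060 + 0.0365 + 0.5900 = 36.998

36.998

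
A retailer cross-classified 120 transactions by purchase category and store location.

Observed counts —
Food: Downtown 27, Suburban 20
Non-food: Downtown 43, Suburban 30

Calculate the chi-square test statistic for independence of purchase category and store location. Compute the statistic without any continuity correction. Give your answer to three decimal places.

0.025

Row totals: 47, 73. Column totals: 70, 50. Grand total N = 120.
Expected counts (row total × column total / N):
  Food, Downtown: 47×70/120 = 27.4167
  Food, Suburban: 47×50/120 = 19.5833
  Non-food, Downtown: 73×70/120 = 42.5833
  Non-food, Suburban: 73×50/120 = 30.4167
Contributions (O − E)²/E:
  (27 − 27.4167)²/27.4167 = 0.0063
  (20 − 19.5833)²/19.5833 = 0.0089
  (43 − 42.5833)²/42.5833 = 0.0041
  (30 − 30.4167)²/30.4167 = 0.0057
χ² = 0.0063 + 0.0089 + 0.0041 + 0.0057 = 0.025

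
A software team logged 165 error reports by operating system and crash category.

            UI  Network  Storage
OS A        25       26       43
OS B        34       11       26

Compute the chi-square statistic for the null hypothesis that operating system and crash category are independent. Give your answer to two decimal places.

8.60

Row totals: 94, 71. Column totals: 59, 37, 69. Grand total N = 165.
Expected counts (row total × column total / N):
  OS A, UI: 94×59/165 = 33.612
  OS A, Network: 94×37/165 = 21.079
  OS A, Storage: 94×69/165 = 39.309
  OS B, UI: 71×59/165 = 25.388
  OS B, Network: 71×37/165 = 15.921
  OS B, Storage: 71×69/165 = 29.691
Contributions (O − E)²/E:
  (25 − 33.612)²/33.612 = 2.2065
  (26 − 21.079)²/21.079 = 1.1488
  (43 − 39.309)²/39.309 = 0.3466
  (34 − 25.388)²/25.388 = 2.9213
  (11 − 15.921)²/15.921 = 1.5210
  (26 − 29.691)²/29.691 = 0.4588
χ² = 2.2065 + 1.1488 + 0.3466 + 2.9213 + 1.5210 + 0.4588 = 8.60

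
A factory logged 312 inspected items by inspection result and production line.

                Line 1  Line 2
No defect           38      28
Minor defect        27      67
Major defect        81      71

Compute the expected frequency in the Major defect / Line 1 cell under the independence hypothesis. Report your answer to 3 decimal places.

71.128

Row total (Major defect) = 152; column total (Line 1) = 146; grand total N = 312.
Expected count = (row total × column total) / N = 152 × 146 / 312 = 71.128.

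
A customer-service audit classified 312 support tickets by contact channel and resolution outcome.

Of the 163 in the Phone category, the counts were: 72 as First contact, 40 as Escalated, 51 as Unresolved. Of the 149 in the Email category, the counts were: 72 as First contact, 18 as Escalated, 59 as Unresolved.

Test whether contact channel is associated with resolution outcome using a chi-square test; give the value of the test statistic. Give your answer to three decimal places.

8.315

Row totals: 163, 149. Column totals: 144, 58, 110. Grand total N = 312.
Expected counts (row total × column total / N):
  Phone, First contact: 163×144/312 = 75.2308
  Phone, Escalated: 163×58/312 = 30.3013
  Phone, Unresolved: 163×110/312 = 57.4679
  Email, First contact: 149×144/312 = 68.7692
  Email, Escalated: 149×58/312 = 27.6987
  Email, Unresolved: 149×110/312 = 52.5321
Contributions (O − E)²/E:
  (72 − 75.2308)²/75.2308 = 0.1387
  (40 − 30.3013)²/30.3013 = 3.1043
  (51 − 57.4679)²/57.4679 = 0.7279
  (72 − 68.7692)²/68.7692 = 0.1518
  (18 − 27.6987)²/27.6987 = 3.3960
  (59 − 52.5321)²/52.5321 = 0.7963
χ² = 0.1387 + 3.1043 + 0.7279 + 0.1518 + 3.3960 + 0.7963 = 8.315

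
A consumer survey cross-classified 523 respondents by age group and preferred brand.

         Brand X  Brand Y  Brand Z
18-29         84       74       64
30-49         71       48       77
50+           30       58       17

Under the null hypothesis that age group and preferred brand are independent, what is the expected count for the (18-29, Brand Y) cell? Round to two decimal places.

76.41

Row total (18-29) = 222; column total (Brand Y) = 180; grand total N = 523.
Expected count = (row total × column total) / N = 222 × 180 / 523 = 76.41.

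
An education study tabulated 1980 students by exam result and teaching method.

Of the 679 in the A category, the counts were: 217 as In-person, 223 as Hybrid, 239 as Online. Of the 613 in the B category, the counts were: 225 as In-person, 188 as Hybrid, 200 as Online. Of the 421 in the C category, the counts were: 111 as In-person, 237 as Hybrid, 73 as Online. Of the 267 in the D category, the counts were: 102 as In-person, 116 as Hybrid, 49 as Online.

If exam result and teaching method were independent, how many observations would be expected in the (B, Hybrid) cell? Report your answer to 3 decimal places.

Row total (B) = 613; column total (Hybrid) = 764; grand total N = 1980.
Expected count = (row total × column total) / N = 613 × 764 / 1980 = 236.531.

236.531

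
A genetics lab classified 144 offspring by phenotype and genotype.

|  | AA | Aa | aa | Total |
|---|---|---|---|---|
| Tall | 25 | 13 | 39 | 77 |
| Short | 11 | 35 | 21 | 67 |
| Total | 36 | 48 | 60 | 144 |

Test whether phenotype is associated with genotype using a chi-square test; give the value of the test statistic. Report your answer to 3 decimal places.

Grand total N = 144.
Expected counts (row total × column total / N):
  Tall, AA: 77×36/144 = 19.2500
  Tall, Aa: 77×48/144 = 25.6667
  Tall, aa: 77×60/144 = 32.0833
  Short, AA: 67×36/144 = 16.7500
  Short, Aa: 67×48/144 = 22.3333
  Short, aa: 67×60/144 = 27.9167
Contributions (O − E)²/E:
  (25 − 19.2500)²/19.2500 = 1.7175
  (13 − 25.6667)²/25.6667 = 6.2511
  (39 − 32.0833)²/32.0833 = 1.4911
  (11 − 16.7500)²/16.7500 = 1.9739
  (35 − 22.3333)²/22.3333 = 7.1841
  (21 − 27.9167)²/27.9167 = 1.7137
χ² = 1.7175 + 6.2511 + 1.4911 + 1.9739 + 7.1841 + 1.7137 = 20.331

20.331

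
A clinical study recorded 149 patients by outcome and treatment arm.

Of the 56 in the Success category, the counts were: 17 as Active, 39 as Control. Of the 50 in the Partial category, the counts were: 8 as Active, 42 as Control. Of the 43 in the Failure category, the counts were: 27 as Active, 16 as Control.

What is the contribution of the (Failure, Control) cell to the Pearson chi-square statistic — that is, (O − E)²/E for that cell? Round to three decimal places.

Row total (Failure) = 43; column total (Control) = 97; N = 149.
Expected count E = 43 × 97 / 149 = 27.9933.
Contribution = (O − E)²/E = (16 − 27.9933)² / 27.9933 = 5.138.

5.138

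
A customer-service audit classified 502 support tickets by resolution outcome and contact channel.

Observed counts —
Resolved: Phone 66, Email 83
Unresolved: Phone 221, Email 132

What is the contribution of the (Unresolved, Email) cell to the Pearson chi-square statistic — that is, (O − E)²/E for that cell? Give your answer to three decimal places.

Row total (Unresolved) = 353; column total (Email) = 215; N = 502.
Expected count E = 353 × 215 / 502 = 151.1853.
Contribution = (O − E)²/E = (132 − 151.1853)² / 151.1853 = 2.435.

2.435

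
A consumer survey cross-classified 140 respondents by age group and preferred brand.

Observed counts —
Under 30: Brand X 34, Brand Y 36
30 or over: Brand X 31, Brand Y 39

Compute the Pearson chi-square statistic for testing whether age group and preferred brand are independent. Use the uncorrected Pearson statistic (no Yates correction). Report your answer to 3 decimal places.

Row totals: 70, 70. Column totals: 65, 75. Grand total N = 140.
Expected counts (row total × column total / N):
  Under 30, Brand X: 70×65/140 = 32.5000
  Under 30, Brand Y: 70×75/140 = 37.5000
  30 or over, Brand X: 70×65/140 = 32.5000
  30 or over, Brand Y: 70×75/140 = 37.5000
Contributions (O − E)²/E:
  (34 − 32.5000)²/32.5000 = 0.0692
  (36 − 37.5000)²/37.5000 = 0.0600
  (31 − 32.5000)²/32.5000 = 0.0692
  (39 − 37.5000)²/37.5000 = 0.0600
χ² = 0.0692 + 0.0600 + 0.0692 + 0.0600 = 0.258

0.258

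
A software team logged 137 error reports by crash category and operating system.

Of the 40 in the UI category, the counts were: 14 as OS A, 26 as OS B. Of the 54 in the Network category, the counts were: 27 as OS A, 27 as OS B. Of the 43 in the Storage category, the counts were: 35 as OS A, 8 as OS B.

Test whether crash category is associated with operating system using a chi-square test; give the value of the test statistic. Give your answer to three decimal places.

Row totals: 40, 54, 43. Column totals: 76, 61. Grand total N = 137.
Expected counts (row total × column total / N):
  UI, OS A: 40×76/137 = 22.1898
  UI, OS B: 40×61/137 = 17.8102
  Network, OS A: 54×76/137 = 29.9562
  Network, OS B: 54×61/137 = 24.0438
  Storage, OS A: 43×76/137 = 23.8540
  Storage, OS B: 43×61/137 = 19.1460
Contributions (O − E)²/E:
  (14 − 22.1898)²/22.1898 = 3.0227
  (26 − 17.8102)²/17.8102 = 3.7660
  (27 − 29.9562)²/29.9562 = 0.2917
  (27 − 24.0438)²/24.0438 = 0.3635
  (35 − 23.8540)²/23.8540 = 5.2081
  (8 − 19.1460)²/19.1460 = 6.4887
χ² = 3.0227 + 3.7660 + 0.2917 + 0.3635 + 5.2081 + 6.4887 = 19.141

19.141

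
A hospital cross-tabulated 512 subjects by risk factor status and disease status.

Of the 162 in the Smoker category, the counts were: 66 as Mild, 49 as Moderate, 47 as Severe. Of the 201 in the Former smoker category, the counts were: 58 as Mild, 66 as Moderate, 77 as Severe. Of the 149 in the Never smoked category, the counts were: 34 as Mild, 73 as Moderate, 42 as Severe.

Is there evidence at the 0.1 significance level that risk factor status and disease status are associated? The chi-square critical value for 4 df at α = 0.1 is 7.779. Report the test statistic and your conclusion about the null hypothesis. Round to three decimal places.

Row totals: 162, 201, 149. Column totals: 158, 188, 166. Grand total N = 512.
Expected counts (row total × column total / N):
  Smoker, Mild: 162×158/512 = 49.9922
  Smoker, Moderate: 162×188/512 = 59.4844
  Smoker, Severe: 162×166/512 = 52.5234
  Former smoker, Mild: 201×158/512 = 62.0273
  Former smoker, Moderate: 201×188/512 = 73.8047
  Former smoker, Severe: 201×166/512 = 65.1680
  Never smoked, Mild: 149×158/512 = 45.9805
  Never smoked, Moderate: 149×188/512 = 54.7109
  Never smoked, Severe: 149×166/512 = 48.3086
Contributions (O − E)²/E:
  (66 − 49.9922)²/49.9922 = 5.1258
  (49 − 59.4844)²/59.4844 = 1.8479
  (47 − 52.5234)²/52.5234 = 0.5808
  (58 − 62.0273)²/62.0273 = 0.2615
  (66 − 73.8047)²/73.8047 = 0.8253
  (77 − 65.1680)²/65.1680 = 2.1482
  (34 − 45.9805)²/45.9805 = 3.1216
  (73 − 54.7109)²/54.7109 = 6.1138
  (42 − 48.3086)²/48.3086 = 0.8238
χ² = 5.1258 + 1.8479 + 0.5808 + 0.2615 + 0.8253 + 2.1482 + 3.1216 + 6.1138 + 0.8238 = 20.849
df = (3−1)(3−1) = 4. Since 20.849 > 7.779, reject the null hypothesis of independence at α = 0.1.

20.849; reject H₀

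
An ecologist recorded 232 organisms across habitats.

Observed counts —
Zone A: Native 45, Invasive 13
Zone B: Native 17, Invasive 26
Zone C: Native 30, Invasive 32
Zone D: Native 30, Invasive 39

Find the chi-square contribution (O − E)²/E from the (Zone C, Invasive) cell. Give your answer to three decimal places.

0.231

Row total (Zone C) = 62; column total (Invasive) = 110; N = 232.
Expected count E = 62 × 110 / 232 = 29.3966.
Contribution = (O − E)²/E = (32 − 29.3966)² / 29.3966 = 0.231.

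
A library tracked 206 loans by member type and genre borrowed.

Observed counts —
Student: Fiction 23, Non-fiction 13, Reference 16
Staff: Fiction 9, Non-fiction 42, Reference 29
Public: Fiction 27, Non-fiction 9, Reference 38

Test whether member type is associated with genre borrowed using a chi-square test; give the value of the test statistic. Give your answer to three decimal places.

39.150

Row totals: 52, 80, 74. Column totals: 59, 64, 83. Grand total N = 206.
Expected counts (row total × column total / N):
  Student, Fiction: 52×59/206 = 14.8932
  Student, Non-fiction: 52×64/206 = 16.1553
  Student, Reference: 52×83/206 = 20.9515
  Staff, Fiction: 80×59/206 = 22.9126
  Staff, Non-fiction: 80×64/206 = 24.8544
  Staff, Reference: 80×83/206 = 32.2330
  Public, Fiction: 74×59/206 = 21.1942
  Public, Non-fiction: 74×64/206 = 22.9903
  Public, Reference: 74×83/206 = 29.8155
Contributions (O − E)²/E:
  (23 − 14.8932)²/14.8932 = 4.4128
  (13 − 16.1553)²/16.1553 = 0.6163
  (16 − 20.9515)²/20.9515 = 1.1702
  (9 − 22.9126)²/22.9126 = 8.4478
  (42 − 24.8544)²/24.8544 = 11.8277
  (29 − 32.2330)²/32.2330 = 0.3243
  (27 − 21.1942)²/21.1942 = 1.5904
  (9 − 22.9903)²/22.9903 = 8.5135
  (38 − 29.8155)²/29.8155 = 2.2467
χ² = 4.4128 + 0.6163 + 1.1702 + 8.4478 + 11.8277 + 0.3243 + 1.5904 + 8.5135 + 2.2467 = 39.150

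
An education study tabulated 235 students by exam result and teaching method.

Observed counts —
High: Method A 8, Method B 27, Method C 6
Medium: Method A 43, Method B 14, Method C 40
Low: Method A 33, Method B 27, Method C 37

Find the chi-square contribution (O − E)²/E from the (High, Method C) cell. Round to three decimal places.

4.967

Row total (High) = 41; column total (Method C) = 83; N = 235.
Expected count E = 41 × 83 / 235 = 14.4809.
Contribution = (O − E)²/E = (6 − 14.4809)² / 14.4809 = 4.967.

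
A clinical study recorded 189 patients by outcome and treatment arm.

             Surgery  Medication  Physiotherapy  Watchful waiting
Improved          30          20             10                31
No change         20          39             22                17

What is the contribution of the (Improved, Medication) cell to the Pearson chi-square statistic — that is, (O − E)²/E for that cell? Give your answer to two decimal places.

Row total (Improved) = 91; column total (Medication) = 59; N = 189.
Expected count E = 91 × 59 / 189 = 28.4074.
Contribution = (O − E)²/E = (20 − 28.4074)² / 28.4074 = 2.49.

2.49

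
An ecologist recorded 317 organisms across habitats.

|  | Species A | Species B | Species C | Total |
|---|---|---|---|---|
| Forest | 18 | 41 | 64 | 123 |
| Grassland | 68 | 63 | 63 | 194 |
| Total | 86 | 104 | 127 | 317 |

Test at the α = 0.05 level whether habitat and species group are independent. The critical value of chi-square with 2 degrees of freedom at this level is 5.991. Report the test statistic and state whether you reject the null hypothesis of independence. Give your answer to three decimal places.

18.771; reject H₀

Grand total N = 317.
Expected counts (row total × column total / N):
  Forest, Species A: 123×86/317 = 33.3691
  Forest, Species B: 123×104/317 = 40.3533
  Forest, Species C: 123×127/317 = 49.2776
  Grassland, Species A: 194×86/317 = 52.6309
  Grassland, Species B: 194×104/317 = 63.6467
  Grassland, Species C: 194×127/317 = 77.7224
Contributions (O − E)²/E:
  (18 − 33.3691)²/33.3691 = 7.0787
  (41 − 40.3533)²/40.3533 = 0.0104
  (64 − 49.2776)²/49.2776 = 4.3985
  (68 − 52.6309)²/52.6309 = 4.4880
  (63 − 63.6467)²/63.6467 = 0.0066
  (63 − 77.7224)²/77.7224 = 2.7888
χ² = 7.0787 + 0.0104 + 4.3985 + 4.4880 + 0.0066 + 2.7888 = 18.771
df = (2−1)(3−1) = 2. Since 18.771 > 5.991, reject the null hypothesis of independence at α = 0.05.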